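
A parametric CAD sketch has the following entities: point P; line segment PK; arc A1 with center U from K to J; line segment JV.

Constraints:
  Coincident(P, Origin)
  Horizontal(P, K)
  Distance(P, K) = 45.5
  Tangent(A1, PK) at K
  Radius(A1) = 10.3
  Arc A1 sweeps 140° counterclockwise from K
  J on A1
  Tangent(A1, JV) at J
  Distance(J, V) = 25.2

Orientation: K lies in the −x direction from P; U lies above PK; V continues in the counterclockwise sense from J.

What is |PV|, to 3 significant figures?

67.6

P is at the origin; PK is horizontal with |PK| = 45.5 and K on the −x side, so K = (-45.5, 0.00). The tangent condition forces UK to be normal to PK, so U = K + (0, 10.3) = (-45.5, 10.3). On A1, K sits at bearing -90° from U; a 140° counterclockwise sweep puts J at bearing 50°, so J = U + 10.3·(cos 50°, sin 50°) = (-38.9, 18.2). Since A1 is tangent to JV there, UJ ⟂ JV, so JV runs along (−sin 50°, cos 50°); with |JV| = 25.2, V = (-58.2, 34.4). Then |PV| = |V − P| = 67.6.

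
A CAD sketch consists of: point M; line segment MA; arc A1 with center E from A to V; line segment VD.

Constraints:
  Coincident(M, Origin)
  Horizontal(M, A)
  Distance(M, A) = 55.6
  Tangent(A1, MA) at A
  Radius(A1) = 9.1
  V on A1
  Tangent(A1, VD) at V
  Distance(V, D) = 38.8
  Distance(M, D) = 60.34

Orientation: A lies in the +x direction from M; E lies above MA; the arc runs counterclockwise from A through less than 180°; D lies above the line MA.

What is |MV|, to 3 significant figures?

64.5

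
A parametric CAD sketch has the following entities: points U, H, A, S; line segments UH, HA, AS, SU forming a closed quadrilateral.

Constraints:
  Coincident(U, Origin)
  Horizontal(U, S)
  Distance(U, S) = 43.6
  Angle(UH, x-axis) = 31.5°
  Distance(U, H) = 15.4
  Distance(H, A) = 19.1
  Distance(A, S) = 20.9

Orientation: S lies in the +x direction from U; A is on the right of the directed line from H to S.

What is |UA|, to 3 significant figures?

25.3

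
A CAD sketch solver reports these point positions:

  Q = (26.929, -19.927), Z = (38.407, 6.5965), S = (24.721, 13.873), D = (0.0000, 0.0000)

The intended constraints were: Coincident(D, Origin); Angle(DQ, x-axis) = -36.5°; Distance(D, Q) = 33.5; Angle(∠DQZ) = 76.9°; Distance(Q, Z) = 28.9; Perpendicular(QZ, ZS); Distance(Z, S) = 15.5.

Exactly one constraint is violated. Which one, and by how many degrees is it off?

Perpendicular(QZ, ZS) — off by 4.60°.

D = (0.00, 0.00) ✓; DQ at -36.50° ✓; |DQ| = 33.50 ✓; ∠DQZ = 76.90° ✓; |QZ| = 28.90 ✓; ∠(QZ, ZS) = 85.40° ✗; |ZS| = 15.50 ✓.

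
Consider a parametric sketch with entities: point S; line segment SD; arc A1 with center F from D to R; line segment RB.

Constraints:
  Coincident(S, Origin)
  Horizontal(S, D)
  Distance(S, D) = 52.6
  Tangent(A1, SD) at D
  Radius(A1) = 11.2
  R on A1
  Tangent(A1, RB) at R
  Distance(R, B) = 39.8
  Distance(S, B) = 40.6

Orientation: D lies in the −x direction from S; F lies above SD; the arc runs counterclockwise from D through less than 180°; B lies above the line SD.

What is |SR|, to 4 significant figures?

43.98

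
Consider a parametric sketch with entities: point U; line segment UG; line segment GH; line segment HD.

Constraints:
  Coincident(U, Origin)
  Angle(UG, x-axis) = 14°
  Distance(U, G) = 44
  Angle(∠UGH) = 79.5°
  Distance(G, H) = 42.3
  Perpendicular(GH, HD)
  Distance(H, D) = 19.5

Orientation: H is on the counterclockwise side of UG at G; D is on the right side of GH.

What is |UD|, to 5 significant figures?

71.515

U is at the origin; UG runs at 14.0° with length 44.0, so G = 44.0·(cos 14.0°, sin 14.0°) = (42.693, 10.645). ∠UGH = 79.5°, so GH runs at 14.0° + (180° − 79.5°) = 114.50° from the x-axis; with |GH| = 42.3, H = G + 42.3·(cos 114.50°, sin 114.50°) = (25.151, 49.136). GH is perpendicular to HD; with |HD| = 19.5 on the right of GH, D = H + 19.5·(0.90996, 0.41469) = (42.896, 57.222). Then |UD| = |D − U| = 71.515.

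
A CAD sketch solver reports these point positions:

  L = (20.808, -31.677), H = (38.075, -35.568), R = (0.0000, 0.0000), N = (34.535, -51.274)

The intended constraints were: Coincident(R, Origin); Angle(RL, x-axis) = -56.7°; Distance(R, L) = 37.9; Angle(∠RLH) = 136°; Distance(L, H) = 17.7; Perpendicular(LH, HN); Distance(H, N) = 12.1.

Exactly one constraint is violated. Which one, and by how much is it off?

Distance(H, N) = 12.1 — off by 4.00.

R = (0.00, 0.00) ✓; RL at -56.70° ✓; |RL| = 37.90 ✓; ∠RLH = 136.0° ✓; |LH| = 17.70 ✓; ∠(LH, HN) = 90.00° ✓; |HN| = 16.10 ✗.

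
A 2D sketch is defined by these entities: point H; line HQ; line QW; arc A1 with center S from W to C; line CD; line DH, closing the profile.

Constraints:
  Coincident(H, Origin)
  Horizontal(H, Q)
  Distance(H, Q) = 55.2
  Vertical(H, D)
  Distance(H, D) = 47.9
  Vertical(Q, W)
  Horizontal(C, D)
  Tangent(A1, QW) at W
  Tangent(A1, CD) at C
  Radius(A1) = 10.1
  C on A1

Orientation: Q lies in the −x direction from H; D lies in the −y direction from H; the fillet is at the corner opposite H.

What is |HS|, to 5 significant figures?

58.846

HD is vertical with |HD| = 47.9 and D on the −y side, so D = (0.0000, -47.900). The virtual corner opposite H is at (-55.200, -47.900). Since A1 is tangent to QW there, SW ⟂ QW and A1 meets CD tangentially, so SC is at right angles to CD, with radius 10.1, so the center S sits 10.1 in from both sides at S = (-45.100, -37.800). Then |HS| = |S − H| = 58.846.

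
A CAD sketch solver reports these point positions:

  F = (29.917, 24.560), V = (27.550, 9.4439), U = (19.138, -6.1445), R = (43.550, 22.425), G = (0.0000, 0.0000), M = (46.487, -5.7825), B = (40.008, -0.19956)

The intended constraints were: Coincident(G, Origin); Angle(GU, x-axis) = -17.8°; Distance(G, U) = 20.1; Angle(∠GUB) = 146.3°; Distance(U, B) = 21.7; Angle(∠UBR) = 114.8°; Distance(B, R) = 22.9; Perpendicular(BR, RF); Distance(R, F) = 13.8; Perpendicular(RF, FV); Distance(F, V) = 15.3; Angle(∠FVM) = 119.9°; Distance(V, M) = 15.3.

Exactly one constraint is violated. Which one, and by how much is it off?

Distance(V, M) = 15.3 — off by 9.00.

G = (0.00, 0.00) ✓; GU at -17.80° ✓; |GU| = 20.10 ✓; ∠GUB = 146.3° ✓; |UB| = 21.70 ✓; ∠UBR = 114.8° ✓; |BR| = 22.90 ✓; ∠(BR, RF) = 90.00° ✓; |RF| = 13.80 ✓; ∠(RF, FV) = 90.00° ✓; |FV| = 15.30 ✓; ∠FVM = 119.9° ✓; |VM| = 24.30 ✗.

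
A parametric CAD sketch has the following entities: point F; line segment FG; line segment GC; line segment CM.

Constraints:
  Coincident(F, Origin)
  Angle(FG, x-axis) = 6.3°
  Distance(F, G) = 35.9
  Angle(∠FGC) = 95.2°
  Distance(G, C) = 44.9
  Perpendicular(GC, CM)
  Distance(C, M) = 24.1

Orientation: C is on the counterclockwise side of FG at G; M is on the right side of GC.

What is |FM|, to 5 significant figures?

76.818

∠FGC = 95.2°, so GC runs at 6.3° + (180° − 95.2°) = 91.100° from the x-axis; with |GC| = 44.9, C = G + 44.9·(cos 91.100°, sin 91.100°) = (34.821, 48.831). The perpendicularity gives CM at right angles to GC; with |CM| = 24.1 on the right of GC, M = C + 24.1·(0.99982, 0.019197) = (58.917, 49.294). Then |FM| = |M − F| = 76.818.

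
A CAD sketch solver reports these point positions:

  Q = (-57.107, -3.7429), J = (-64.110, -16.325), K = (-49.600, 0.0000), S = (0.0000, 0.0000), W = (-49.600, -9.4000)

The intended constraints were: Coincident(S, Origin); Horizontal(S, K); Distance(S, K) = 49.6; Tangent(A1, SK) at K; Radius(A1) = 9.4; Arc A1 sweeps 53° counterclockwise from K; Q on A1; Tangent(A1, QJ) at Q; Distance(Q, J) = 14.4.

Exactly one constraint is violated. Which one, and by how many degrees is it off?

Tangent(A1, QJ) at Q — off by 7.90°.

S = (0.00, 0.00) ✓; S.y = 0.00, K.y = 0.00 ✓; |SK| = 49.60 ✓; ∠(WK, KS) = 90.00° ✓; |WK| = 9.400 ✓; bearing(W→Q) − bearing(W→K) = 53.00° ✓; |WQ| = 9.400 ✓; ∠(WQ, QJ) = 82.10° ✗; |QJ| = 14.40 ✓.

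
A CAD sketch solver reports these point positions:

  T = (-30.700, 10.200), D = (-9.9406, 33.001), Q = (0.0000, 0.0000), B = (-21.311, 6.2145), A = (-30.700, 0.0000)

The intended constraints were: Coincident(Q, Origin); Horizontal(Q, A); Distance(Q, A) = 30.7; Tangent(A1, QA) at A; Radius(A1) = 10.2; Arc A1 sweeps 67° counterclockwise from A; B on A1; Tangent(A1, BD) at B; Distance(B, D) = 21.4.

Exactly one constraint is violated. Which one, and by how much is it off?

Distance(B, D) = 21.4 — off by 7.70.

Q = (0.00, 0.00) ✓; Q.y = 0.00, A.y = 0.00 ✓; |QA| = 30.70 ✓; ∠(TA, AQ) = 90.00° ✓; |TA| = 10.20 ✓; bearing(T→B) − bearing(T→A) = 67.00° ✓; |TB| = 10.20 ✓; ∠(TB, BD) = 90.00° ✓; |BD| = 29.10 ✗.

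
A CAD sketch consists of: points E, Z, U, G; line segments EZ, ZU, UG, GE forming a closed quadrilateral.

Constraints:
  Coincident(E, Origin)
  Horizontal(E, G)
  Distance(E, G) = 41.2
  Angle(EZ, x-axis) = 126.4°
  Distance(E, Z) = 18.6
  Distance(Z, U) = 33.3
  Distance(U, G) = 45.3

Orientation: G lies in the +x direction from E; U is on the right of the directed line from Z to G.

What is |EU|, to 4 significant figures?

16.77

E is at the origin; E and G share the same y with |EG| = 41.2 and G in +x, so G = (41.2, 0). EZ runs at 126.4° with |EZ| = 18.6, so Z = (-11.04, 14.97). U is determined by |ZU| = 33.3 and |UG| = 45.3 together: it lies at the intersection of circle(Z, 33.3) and circle(G, 45.3). With |ZG| = 54.34, the foot of the radical line on ZG is 18.49 from Z and the perpendicular offset is √(33.3² − 18.49²) = 27.69. Taking the right-of-ZG solution: U = (-0.8913, -16.75).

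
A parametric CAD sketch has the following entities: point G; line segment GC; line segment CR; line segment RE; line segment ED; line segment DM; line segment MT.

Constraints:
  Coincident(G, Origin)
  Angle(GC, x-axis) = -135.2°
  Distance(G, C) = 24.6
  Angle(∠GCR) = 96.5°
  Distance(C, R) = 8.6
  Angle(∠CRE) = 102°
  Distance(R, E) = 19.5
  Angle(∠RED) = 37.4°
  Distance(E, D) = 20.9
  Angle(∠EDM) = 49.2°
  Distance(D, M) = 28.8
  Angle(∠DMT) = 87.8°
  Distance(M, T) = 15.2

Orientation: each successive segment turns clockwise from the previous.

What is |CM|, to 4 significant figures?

25.29

∠RED = 37.4° gives ED at -79.30° from the x-axis; with |ED| = 20.9, D = (-11.52, -15.07). ∠EDM = 49.2° gives DM at 149.9° from the x-axis; with |DM| = 28.8, M = (-36.44, -0.6293). Then |CM| = |M − C| = 25.29.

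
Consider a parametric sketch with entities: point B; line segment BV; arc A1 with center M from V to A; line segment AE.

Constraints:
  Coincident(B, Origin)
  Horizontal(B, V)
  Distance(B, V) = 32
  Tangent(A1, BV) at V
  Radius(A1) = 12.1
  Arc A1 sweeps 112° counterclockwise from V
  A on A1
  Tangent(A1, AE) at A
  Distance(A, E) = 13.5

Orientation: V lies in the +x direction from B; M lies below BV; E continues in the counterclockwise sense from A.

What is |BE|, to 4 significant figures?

38.95

B is at the origin; B and V share the same y with |BV| = 32.0 and V on the +x side, so V = (32.00, 0.000). Tangency of A1 to BV means the radius MV is perpendicular to BV, so M = V + (0, -12.1) = (32.00, -12.10). On A1, V sits at bearing 90° from M; a 112° counterclockwise sweep puts A at bearing 202°, so A = M + 12.1·(cos 202°, sin 202°) = (20.78, -16.63). Tangency of A1 to AE means the radius MA is perpendicular to AE, so AE runs along (−sin 202°, cos 202°); with |AE| = 13.5, E = (25.84, -29.15). Then |BE| = |E − B| = 38.95.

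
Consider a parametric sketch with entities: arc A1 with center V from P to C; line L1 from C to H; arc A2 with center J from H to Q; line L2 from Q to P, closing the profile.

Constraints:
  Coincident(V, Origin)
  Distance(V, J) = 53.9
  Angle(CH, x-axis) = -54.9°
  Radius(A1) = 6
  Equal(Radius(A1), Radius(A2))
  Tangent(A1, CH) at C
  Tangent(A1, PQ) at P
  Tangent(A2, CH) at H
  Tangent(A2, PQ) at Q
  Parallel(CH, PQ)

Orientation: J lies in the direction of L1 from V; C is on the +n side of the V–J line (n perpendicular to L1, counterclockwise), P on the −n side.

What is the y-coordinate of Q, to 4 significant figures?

-47.55

The slot axis is L1's direction at -54.9°, so u = (cos -54.9°, sin -54.9°) = (0.5750, -0.8181) and n = (−sin -54.9°, cos -54.9°) = (0.8181, 0.5750). V is at the origin and J lies 53.9 along u from V, so J = 53.9·u = (30.99, -44.10). Tangency of A1 to both parallel lines with radius 6.0 puts C and P at V ± 6.0·n: C = (4.909, 3.450), P = (-4.909, -3.450). Equal radii place H and Q the same way about J: H = J + 6.0·n = (35.90, -40.65), Q = J − 6.0·n = (26.08, -47.55). So Q.y = -47.55.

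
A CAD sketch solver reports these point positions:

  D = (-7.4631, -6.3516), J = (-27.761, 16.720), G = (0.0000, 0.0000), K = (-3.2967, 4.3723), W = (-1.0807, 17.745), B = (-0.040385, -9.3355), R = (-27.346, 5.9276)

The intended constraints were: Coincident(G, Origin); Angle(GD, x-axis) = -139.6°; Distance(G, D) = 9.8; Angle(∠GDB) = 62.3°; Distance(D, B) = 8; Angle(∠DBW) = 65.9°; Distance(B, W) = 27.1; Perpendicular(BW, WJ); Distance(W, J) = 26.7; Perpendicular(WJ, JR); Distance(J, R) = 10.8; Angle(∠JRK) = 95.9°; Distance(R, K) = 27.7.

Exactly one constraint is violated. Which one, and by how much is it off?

Distance(R, K) = 27.7 — off by 3.60.

G = (0.00, 0.00) ✓; GD at -139.6° ✓; |GD| = 9.800 ✓; ∠GDB = 62.30° ✓; |DB| = 8.000 ✓; ∠DBW = 65.90° ✓; |BW| = 27.10 ✓; ∠(BW, WJ) = 90.00° ✓; |WJ| = 26.70 ✓; ∠(WJ, JR) = 90.00° ✓; |JR| = 10.80 ✓; ∠JRK = 95.90° ✓; |RK| = 24.10 ✗.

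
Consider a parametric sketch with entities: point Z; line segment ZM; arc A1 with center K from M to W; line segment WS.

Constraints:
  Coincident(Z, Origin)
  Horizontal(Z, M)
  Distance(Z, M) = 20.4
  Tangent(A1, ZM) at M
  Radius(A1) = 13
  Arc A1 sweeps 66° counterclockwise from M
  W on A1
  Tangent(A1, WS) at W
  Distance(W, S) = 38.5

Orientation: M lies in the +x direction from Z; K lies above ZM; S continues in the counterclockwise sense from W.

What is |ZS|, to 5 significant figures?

64.318

Z is at the origin; ZM is horizontal with |ZM| = 20.4 and M on the +x side, so M = (20.400, 0.0000). Tangency of A1 to ZM means the radius KM is perpendicular to ZM, so K = M + (0, 13) = (20.400, 13.000). On A1, M sits at bearing -90° from K; a 66° counterclockwise sweep puts W at bearing -24°, so W = K + 13.0·(cos -24°, sin -24°) = (32.276, 7.7124). Tangency of A1 to WS means the radius KW is perpendicular to WS, so WS runs along (−sin -24°, cos -24°); with |WS| = 38.5, S = (47.935, 42.884). Then |ZS| = |S − Z| = 64.318.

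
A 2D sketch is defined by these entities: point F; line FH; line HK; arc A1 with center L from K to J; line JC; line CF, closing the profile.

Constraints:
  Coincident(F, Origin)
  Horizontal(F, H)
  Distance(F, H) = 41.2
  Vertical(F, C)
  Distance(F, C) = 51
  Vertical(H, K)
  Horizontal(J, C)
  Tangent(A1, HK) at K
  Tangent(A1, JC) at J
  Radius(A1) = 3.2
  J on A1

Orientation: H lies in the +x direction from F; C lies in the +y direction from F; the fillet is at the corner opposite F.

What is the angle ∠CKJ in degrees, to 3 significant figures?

40.6°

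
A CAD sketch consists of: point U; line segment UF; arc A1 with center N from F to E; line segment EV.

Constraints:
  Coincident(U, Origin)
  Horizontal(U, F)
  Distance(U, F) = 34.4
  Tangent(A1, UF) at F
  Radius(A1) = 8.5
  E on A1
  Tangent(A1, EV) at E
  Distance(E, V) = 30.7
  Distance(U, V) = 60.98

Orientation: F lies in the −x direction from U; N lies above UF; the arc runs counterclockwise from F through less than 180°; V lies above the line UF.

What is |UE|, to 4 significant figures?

31.39

Checks: |NE| = 8.500 ✓; ∠(NE, EV) = 90.00° ✓; |EV| = 30.70 ✓; |UV| = 60.98 ✓.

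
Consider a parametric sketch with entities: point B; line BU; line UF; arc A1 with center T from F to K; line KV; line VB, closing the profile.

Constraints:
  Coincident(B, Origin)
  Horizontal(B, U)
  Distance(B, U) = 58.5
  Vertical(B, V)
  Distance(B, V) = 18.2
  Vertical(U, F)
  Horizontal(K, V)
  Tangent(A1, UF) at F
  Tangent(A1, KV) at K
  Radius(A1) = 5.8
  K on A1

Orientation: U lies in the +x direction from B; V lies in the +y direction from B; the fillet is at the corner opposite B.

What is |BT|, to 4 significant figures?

54.14

B is at the origin; B and U share the same y with |BU| = 58.5 and U on the +x side, so U = (58.50, 0.000). BV is vertical with |BV| = 18.2 and V on the +y side, so V = (0.000, 18.20). The virtual corner opposite B is at (58.50, 18.20). The tangent condition forces TF to be normal to UF and since A1 is tangent to KV there, TK ⟂ KV, with radius 5.8, so the center T sits 5.8 in from both sides at T = (52.70, 12.40). Then |BT| = |T − B| = 54.14.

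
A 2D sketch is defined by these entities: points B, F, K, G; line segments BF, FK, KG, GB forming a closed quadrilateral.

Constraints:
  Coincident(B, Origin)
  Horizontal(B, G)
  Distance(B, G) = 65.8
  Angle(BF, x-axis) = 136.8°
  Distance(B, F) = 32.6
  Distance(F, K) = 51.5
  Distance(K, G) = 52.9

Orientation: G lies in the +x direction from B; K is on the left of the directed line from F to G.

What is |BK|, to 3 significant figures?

43.7

Checks: |FK| = 51.50 ✓; |KG| = 52.90 ✓.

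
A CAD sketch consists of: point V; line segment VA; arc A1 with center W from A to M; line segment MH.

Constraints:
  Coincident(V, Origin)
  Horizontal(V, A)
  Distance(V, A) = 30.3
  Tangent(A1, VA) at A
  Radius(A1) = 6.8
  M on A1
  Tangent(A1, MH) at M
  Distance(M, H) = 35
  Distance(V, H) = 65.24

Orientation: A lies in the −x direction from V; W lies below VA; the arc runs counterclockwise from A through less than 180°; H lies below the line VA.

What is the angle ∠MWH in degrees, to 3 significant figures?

79.0°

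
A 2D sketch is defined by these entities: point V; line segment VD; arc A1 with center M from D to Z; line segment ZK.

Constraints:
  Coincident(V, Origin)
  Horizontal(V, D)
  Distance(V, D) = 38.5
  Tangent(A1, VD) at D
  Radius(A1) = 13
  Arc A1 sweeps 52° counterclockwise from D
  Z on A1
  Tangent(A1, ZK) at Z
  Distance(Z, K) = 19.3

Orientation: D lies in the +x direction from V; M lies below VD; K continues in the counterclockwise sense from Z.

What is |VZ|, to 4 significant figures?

28.69

V is at the origin; V and D share the same y with |VD| = 38.5 and D on the +x side, so D = (38.50, 0.000). The tangent condition forces MD to be normal to VD, so M = D + (0, -13) = (38.50, -13.00). On A1, D sits at bearing 90° from M; a 52° counterclockwise sweep puts Z at bearing 142°, so Z = M + 13.0·(cos 142°, sin 142°) = (28.26, -4.996). Then |VZ| = |Z − V| = 28.69.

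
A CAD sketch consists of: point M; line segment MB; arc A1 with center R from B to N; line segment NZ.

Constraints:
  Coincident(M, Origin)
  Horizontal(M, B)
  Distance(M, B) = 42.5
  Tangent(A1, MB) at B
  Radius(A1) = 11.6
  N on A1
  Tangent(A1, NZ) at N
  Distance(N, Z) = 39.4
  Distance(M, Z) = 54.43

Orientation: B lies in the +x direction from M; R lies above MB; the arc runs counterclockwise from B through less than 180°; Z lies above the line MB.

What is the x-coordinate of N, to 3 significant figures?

51.1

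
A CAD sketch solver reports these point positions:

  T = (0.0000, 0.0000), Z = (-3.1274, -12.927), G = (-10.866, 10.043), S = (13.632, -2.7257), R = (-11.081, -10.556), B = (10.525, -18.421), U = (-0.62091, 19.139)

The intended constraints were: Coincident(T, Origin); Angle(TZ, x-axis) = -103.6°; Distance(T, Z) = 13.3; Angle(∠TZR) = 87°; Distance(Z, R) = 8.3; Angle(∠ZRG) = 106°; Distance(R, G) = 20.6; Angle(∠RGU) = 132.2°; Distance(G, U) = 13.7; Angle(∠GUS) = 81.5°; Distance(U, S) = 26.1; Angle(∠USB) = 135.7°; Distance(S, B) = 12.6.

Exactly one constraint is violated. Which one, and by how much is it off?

Distance(S, B) = 12.6 — off by 3.40.

T = (0.00, 0.00) ✓; TZ at -103.6° ✓; |TZ| = 13.30 ✓; ∠TZR = 87.00° ✓; |ZR| = 8.299 ✓; ∠ZRG = 106.0° ✓; |RG| = 20.60 ✓; ∠RGU = 132.2° ✓; |GU| = 13.70 ✓; ∠GUS = 81.50° ✓; |US| = 26.10 ✓; ∠USB = 135.7° ✓; |SB| = 16.00 ✗.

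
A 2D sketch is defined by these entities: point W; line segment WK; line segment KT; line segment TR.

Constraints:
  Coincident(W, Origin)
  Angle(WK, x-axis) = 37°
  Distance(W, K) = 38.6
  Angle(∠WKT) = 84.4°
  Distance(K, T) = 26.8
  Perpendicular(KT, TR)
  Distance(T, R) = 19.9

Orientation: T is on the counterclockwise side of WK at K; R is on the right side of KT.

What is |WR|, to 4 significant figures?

62.70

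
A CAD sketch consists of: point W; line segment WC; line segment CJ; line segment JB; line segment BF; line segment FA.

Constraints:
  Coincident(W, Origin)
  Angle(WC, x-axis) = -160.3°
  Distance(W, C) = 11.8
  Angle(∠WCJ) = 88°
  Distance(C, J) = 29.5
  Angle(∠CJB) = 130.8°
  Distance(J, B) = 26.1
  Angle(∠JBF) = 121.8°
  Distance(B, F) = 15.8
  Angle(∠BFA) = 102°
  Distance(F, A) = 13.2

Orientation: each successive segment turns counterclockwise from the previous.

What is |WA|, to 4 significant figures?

35.70

W is at the origin; WC runs at -160.3° with length 11.8, so C = (-11.11, -3.978). ∠WCJ = 88.0° gives CJ at -68.30° from the x-axis; with |CJ| = 29.5, J = (-0.2018, -31.39). ∠CJB = 130.8° gives JB at -19.10° from the x-axis; with |JB| = 26.1, B = (24.46, -39.93). ∠JBF = 121.8° gives BF at 39.10° from the x-axis; with |BF| = 15.8, F = (36.72, -29.96). ∠BFA = 102.0° gives FA at 117.1° from the x-axis; with |FA| = 13.2, A = (30.71, -18.21). Then |WA| = |A − W| = 35.70.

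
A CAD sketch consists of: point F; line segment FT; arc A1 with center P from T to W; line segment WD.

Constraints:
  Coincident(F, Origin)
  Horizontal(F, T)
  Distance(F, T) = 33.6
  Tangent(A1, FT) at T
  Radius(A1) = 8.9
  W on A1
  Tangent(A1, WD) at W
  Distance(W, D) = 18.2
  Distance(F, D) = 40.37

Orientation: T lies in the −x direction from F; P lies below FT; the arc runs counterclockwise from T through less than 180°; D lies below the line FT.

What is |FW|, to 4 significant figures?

42.96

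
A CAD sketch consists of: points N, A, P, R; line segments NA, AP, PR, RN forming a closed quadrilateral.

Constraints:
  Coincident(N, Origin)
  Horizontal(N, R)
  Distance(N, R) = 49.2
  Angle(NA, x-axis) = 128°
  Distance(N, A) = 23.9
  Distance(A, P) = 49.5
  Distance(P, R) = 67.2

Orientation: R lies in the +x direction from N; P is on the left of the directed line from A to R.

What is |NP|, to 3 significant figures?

60.1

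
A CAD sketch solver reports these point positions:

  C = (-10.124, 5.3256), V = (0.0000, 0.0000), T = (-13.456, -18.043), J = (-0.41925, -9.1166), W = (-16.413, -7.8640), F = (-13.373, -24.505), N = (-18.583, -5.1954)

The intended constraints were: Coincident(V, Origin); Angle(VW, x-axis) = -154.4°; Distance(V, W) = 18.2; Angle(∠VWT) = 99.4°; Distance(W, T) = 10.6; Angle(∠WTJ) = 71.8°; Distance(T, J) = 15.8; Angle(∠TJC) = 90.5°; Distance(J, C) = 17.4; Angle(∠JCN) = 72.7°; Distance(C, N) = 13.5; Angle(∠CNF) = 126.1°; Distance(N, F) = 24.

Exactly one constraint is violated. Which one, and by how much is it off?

Distance(N, F) = 24 — off by 4.00.

V = (0.00, 0.00) ✓; VW at -154.4° ✓; |VW| = 18.20 ✓; ∠VWT = 99.40° ✓; |WT| = 10.60 ✓; ∠WTJ = 71.80° ✓; |TJ| = 15.80 ✓; ∠TJC = 90.50° ✓; |JC| = 17.40 ✓; ∠JCN = 72.70° ✓; |CN| = 13.50 ✓; ∠CNF = 126.1° ✓; |NF| = 20.00 ✗.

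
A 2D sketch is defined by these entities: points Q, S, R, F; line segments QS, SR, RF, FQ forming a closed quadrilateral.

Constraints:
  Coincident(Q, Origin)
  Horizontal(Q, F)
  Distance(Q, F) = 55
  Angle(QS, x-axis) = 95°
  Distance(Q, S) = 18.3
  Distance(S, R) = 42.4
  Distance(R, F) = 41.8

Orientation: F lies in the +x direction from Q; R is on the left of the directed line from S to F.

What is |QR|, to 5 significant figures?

52.051

Checks: |SR| = 42.40 ✓; |RF| = 41.80 ✓.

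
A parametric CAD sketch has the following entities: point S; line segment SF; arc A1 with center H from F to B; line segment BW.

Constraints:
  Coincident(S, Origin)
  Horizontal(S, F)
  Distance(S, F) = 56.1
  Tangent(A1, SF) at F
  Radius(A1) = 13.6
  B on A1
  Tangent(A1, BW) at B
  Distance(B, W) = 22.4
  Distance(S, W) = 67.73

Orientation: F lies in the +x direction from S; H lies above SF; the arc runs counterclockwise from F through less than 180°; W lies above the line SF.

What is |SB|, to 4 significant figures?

70.63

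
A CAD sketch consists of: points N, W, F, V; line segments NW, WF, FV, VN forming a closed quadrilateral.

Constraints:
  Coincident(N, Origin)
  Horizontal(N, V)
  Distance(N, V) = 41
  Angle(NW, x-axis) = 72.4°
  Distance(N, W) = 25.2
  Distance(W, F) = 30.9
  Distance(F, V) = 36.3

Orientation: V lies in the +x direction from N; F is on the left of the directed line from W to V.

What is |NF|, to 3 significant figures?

51.0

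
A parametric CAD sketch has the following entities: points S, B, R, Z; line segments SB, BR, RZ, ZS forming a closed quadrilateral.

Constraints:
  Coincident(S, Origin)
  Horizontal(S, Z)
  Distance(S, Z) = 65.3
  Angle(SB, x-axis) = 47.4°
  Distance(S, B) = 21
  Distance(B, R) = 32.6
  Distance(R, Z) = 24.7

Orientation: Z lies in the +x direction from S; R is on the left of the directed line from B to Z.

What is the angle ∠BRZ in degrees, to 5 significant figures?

136.90°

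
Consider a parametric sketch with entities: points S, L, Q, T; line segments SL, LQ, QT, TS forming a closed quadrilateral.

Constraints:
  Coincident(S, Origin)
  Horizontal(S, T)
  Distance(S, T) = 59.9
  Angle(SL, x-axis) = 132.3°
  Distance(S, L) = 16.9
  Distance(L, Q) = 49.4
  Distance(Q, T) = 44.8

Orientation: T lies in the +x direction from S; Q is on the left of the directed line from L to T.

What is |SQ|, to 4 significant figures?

47.98

Checks: |LQ| = 49.40 ✓; |QT| = 44.80 ✓.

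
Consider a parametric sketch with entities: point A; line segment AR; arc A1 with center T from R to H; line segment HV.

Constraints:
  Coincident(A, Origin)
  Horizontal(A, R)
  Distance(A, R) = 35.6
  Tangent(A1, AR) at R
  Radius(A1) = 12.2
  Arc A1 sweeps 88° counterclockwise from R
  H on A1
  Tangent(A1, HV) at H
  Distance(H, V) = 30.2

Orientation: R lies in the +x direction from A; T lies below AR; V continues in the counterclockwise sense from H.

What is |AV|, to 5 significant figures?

47.539

A is at the origin; AR is horizontal with |AR| = 35.6 and R on the +x side, so R = (35.600, 0.0000). Since A1 is tangent to AR there, TR ⟂ AR, so T = R + (0, -12.2) = (35.600, -12.200). On A1, R sits at bearing 90° from T; an 88° counterclockwise sweep puts H at bearing 178°, so H = T + 12.2·(cos 178°, sin 178°) = (23.407, -11.774). Tangency of A1 to HV means the radius TH is perpendicular to HV, so HV runs along (−sin 178°, cos 178°); with |HV| = 30.2, V = (22.353, -41.956). Then |AV| = |V − A| = 47.539.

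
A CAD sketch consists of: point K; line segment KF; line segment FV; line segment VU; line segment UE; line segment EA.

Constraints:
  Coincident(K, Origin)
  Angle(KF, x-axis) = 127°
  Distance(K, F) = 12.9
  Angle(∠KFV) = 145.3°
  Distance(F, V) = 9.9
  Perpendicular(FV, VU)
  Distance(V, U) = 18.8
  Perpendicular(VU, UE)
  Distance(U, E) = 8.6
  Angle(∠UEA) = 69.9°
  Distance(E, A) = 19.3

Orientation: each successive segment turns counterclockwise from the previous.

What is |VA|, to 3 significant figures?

2.08

K is at the origin; KF runs at 127.0° with length 12.9, so F = (-7.76, 10.3). ∠KFV = 145.3° gives FV at 162° from the x-axis; with |FV| = 9.9, V = (-17.2, 13.4). FV is perpendicular to VU, so VU runs at -108°; with |VU| = 18.8, U = (-23.1, -4.44). The perpendicularity gives UE at right angles to VU, so UE runs at -18.3°; with |UE| = 8.6, E = (-14.9, -7.14). ∠UEA = 69.9° gives EA at 91.8° from the x-axis; with |EA| = 19.3, A = (-15.5, 12.2). Then |VA| = |A − V| = 2.08.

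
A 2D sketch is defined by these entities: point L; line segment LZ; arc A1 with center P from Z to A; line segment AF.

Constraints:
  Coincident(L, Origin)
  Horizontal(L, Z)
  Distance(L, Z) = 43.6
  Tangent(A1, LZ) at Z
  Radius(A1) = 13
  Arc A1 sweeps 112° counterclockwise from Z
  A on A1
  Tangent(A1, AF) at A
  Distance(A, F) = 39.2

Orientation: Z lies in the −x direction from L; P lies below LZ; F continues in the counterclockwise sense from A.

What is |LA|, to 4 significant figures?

58.45

L is at the origin; L and Z share the same y with |LZ| = 43.6 and Z on the −x side, so Z = (-43.60, 0.000). Tangency of A1 to LZ means the radius PZ is perpendicular to LZ, so P = Z + (0, -13) = (-43.60, -13.00). On A1, Z sits at bearing 90° from P; a 112° counterclockwise sweep puts A at bearing 202°, so A = P + 13.0·(cos 202°, sin 202°) = (-55.65, -17.87). Then |LA| = |A − L| = 58.45.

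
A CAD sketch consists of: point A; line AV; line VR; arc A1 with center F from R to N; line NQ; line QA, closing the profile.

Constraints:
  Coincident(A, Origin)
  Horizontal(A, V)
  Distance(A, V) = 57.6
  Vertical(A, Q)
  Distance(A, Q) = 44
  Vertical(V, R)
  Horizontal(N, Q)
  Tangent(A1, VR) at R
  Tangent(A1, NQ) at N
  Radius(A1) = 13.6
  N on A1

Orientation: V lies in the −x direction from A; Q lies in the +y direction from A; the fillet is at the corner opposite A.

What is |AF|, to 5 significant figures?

53.480

A is at the origin; AV is horizontal with |AV| = 57.6 and V on the −x side, so V = (-57.600, 0.0000). A and Q share the same x with |AQ| = 44.0 and Q on the +y side, so Q = (0.0000, 44.000). The virtual corner opposite A is at (-57.600, 44.000). Tangency of A1 to VR means the radius FR is perpendicular to VR and since A1 is tangent to NQ there, FN ⟂ NQ, with radius 13.6, so the center F sits 13.6 in from both sides at F = (-44.000, 30.400). Then |AF| = |F − A| = 53.480.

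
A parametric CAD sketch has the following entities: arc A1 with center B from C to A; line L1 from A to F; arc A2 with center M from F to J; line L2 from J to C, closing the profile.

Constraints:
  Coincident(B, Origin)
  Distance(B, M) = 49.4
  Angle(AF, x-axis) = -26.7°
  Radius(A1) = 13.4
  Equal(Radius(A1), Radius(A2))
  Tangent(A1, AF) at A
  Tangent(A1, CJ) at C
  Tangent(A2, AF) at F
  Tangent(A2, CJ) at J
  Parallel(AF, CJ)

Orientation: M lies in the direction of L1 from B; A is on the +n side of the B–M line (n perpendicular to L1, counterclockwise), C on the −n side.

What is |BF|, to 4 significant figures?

51.19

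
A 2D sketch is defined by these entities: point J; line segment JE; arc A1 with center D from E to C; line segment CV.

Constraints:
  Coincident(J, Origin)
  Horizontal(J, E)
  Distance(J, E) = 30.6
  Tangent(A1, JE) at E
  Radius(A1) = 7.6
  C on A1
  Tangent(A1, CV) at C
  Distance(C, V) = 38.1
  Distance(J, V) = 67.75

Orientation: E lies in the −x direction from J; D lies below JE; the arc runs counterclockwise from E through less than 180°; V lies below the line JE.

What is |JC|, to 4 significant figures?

37.12

Checks: J = (0.00, 0.00) ✓; |DC| = 7.600 ✓; ∠(DC, CV) = 90.00° ✓; |CV| = 38.10 ✓; |JV| = 67.75 ✓.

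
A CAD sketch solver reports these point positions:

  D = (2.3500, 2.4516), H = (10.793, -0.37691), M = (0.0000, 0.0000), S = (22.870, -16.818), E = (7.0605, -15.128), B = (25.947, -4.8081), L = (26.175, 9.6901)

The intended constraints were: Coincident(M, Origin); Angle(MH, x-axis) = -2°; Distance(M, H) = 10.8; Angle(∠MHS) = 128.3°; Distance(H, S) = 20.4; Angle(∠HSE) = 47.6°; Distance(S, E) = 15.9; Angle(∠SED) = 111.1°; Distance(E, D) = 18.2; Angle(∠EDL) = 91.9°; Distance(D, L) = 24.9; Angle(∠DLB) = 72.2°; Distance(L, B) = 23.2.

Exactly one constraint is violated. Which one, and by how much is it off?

Distance(L, B) = 23.2 — off by 8.70.

M = (0.00, 0.00) ✓; MH at -2.000° ✓; |MH| = 10.80 ✓; ∠MHS = 128.3° ✓; |HS| = 20.40 ✓; ∠HSE = 47.60° ✓; |SE| = 15.90 ✓; ∠SED = 111.1° ✓; |ED| = 18.20 ✓; ∠EDL = 91.90° ✓; |DL| = 24.90 ✓; ∠DLB = 72.20° ✓; |LB| = 14.50 ✗.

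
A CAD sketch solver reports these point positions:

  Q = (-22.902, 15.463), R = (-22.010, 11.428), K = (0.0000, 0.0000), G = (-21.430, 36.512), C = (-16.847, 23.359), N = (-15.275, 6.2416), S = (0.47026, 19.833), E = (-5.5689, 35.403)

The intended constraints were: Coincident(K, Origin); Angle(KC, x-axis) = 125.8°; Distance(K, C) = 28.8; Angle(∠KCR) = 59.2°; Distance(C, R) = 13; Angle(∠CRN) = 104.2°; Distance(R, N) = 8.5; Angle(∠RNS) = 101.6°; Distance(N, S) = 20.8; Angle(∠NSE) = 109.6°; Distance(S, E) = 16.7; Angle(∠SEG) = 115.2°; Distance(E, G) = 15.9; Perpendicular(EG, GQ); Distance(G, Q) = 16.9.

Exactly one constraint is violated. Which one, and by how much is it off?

Distance(G, Q) = 16.9 — off by 4.20.

K = (0.00, 0.00) ✓; KC at 125.8° ✓; |KC| = 28.80 ✓; ∠KCR = 59.20° ✓; |CR| = 13.00 ✓; ∠CRN = 104.2° ✓; |RN| = 8.501 ✓; ∠RNS = 101.6° ✓; |NS| = 20.80 ✓; ∠NSE = 109.6° ✓; |SE| = 16.70 ✓; ∠SEG = 115.2° ✓; |EG| = 15.90 ✓; ∠(EG, GQ) = 90.00° ✓; |GQ| = 21.10 ✗.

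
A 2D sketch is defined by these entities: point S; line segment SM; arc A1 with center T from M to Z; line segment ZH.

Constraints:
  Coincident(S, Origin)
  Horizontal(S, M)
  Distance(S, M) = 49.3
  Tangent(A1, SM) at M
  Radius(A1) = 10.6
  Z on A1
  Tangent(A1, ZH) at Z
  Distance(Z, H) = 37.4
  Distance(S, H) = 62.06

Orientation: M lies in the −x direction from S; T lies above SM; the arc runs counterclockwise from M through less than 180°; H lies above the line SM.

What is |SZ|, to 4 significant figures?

40.16

S is at the origin; SM is horizontal with |SM| = 49.3 and M on the −x side, so M = (-49.30, 0.000). Tangency of A1 to SM means the radius TM is perpendicular to SM, so T = M + (0, 10.6) = (-49.30, 10.60). Since TZ ⟂ ZH (tangency), |TH| = √(10.6² + 37.4²) = 38.87 regardless of where Z sits on A1. So H lies on both circle(S, 62.06) and circle(T, 38.87); the above-SM intersection is H = (-39.18, 48.13). Z is the foot of the tangent from H: Z = (-38.70, 10.73).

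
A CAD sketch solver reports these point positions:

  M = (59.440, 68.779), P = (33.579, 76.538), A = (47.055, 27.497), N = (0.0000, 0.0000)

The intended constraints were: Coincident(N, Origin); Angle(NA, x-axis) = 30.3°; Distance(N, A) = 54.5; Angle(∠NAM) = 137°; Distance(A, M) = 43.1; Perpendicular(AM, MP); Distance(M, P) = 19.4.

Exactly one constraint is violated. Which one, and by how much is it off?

Distance(M, P) = 19.4 — off by 7.60.

N = (0.00, 0.00) ✓; NA at 30.30° ✓; |NA| = 54.50 ✓; ∠NAM = 137.0° ✓; |AM| = 43.10 ✓; ∠(AM, MP) = 90.00° ✓; |MP| = 27.00 ✗.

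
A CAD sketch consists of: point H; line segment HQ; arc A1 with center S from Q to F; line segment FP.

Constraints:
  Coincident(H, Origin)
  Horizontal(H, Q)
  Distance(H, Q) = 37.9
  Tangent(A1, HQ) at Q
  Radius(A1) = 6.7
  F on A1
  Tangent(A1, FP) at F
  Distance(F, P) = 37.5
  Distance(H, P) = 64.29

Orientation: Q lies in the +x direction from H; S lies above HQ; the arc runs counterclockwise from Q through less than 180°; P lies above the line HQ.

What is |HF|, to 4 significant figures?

45.02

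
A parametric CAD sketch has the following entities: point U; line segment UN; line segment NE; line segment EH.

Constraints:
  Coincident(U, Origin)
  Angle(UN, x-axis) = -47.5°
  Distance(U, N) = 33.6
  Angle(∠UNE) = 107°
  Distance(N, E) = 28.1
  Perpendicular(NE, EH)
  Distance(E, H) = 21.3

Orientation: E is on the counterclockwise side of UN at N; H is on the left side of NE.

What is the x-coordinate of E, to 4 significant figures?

48.06

U is at the origin; UN runs at -47.5° with length 33.6, so N = 33.6·(cos -47.5°, sin -47.5°) = (22.70, -24.77). ∠UNE = 107.0°, so NE runs at -47.5° + (180° − 107.0°) = 25.50° from the x-axis; with |NE| = 28.1, E = N + 28.1·(cos 25.50°, sin 25.50°) = (48.06, -12.68). So E.x = 48.06.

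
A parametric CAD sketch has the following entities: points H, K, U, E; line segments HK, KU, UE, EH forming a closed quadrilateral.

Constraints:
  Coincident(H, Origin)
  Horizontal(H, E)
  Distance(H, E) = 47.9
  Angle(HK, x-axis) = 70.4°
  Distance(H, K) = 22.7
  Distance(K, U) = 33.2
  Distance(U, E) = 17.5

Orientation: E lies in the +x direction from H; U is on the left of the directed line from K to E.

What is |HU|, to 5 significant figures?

43.316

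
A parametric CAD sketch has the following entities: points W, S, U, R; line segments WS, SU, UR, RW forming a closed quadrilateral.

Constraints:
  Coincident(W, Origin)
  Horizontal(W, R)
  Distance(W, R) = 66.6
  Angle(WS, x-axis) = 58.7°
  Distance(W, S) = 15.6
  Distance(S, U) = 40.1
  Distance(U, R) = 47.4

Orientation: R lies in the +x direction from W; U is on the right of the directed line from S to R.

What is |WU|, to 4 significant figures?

34.05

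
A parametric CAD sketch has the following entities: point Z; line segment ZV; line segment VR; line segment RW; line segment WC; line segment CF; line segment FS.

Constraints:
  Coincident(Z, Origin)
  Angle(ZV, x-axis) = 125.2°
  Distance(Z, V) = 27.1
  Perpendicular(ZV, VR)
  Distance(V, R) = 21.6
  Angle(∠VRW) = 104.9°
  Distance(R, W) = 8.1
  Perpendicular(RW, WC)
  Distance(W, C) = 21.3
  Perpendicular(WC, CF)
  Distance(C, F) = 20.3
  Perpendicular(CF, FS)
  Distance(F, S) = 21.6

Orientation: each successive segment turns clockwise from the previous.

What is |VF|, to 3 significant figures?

6.66

Z is at the origin; ZV runs at 125.2° with length 27.1, so V = (-15.6, 22.1). ZV is perpendicular to VR, so VR runs at 35.2°; with |VR| = 21.6, R = (2.03, 34.6). ∠VRW = 104.9° gives RW at -39.9° from the x-axis; with |RW| = 8.1, W = (8.24, 29.4). RW ⟂ WC, so WC runs at -130°; with |WC| = 21.3, C = (-5.42, 13.1). WC ⟂ CF, so CF runs at 140°; with |CF| = 20.3, F = (-21.0, 26.1). Then |VF| = |F − V| = 6.66.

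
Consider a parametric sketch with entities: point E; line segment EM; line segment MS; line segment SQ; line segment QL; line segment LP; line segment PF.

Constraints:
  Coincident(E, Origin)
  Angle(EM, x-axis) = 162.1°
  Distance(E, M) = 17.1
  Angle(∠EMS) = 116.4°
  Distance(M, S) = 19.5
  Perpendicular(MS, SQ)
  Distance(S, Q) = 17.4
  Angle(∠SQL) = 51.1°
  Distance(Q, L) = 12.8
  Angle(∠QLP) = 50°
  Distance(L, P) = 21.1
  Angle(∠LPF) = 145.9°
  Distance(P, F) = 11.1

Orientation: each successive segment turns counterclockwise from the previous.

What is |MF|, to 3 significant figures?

41.6

E is at the origin; EM runs at 162.1° with length 17.1, so M = (-16.3, 5.26). ∠EMS = 116.4° gives MS at -134° from the x-axis; with |MS| = 19.5, S = (-29.9, -8.70). MS ⟂ SQ, so SQ runs at -44.3°; with |SQ| = 17.4, Q = (-17.4, -20.9). ∠SQL = 51.1° gives QL at 84.6° from the x-axis; with |QL| = 12.8, L = (-16.2, -8.11). ∠QLP = 50.0° gives LP at -145° from the x-axis; with |LP| = 21.1, P = (-33.6, -20.1). ∠LPF = 145.9° gives PF at -111° from the x-axis; with |PF| = 11.1, F = (-37.6, -30.4). Then |MF| = |F − M| = 41.6.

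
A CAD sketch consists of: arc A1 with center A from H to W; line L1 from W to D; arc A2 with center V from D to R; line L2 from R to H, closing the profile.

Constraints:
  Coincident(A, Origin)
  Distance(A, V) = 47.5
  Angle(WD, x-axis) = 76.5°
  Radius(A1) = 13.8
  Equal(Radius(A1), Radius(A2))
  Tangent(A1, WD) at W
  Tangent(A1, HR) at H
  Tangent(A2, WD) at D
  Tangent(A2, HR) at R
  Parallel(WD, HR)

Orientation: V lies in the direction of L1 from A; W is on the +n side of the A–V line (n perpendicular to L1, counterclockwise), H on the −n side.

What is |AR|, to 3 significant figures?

49.5

Tangency of A1 to both parallel lines with radius 13.8 puts W and H at A ± 13.8·n: W = (-13.4, 3.22), H = (13.4, -3.22). Equal radii place D and R the same way about V: D = V + 13.8·n = (-2.33, 49.4), R = V − 13.8·n = (24.5, 43.0). Then |AR| = |R − A| = 49.5.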